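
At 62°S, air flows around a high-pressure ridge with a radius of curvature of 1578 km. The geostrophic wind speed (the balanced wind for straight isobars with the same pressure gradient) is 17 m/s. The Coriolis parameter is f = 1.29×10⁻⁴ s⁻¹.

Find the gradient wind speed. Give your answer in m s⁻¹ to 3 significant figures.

Around a high, pressure-gradient force acts outward with centrifugal, so Coriolis balances both:
fV = (1/ρ)|∂P/∂n| + V²/R  →  V² − fR·V + fR·V_g = 0
With fR = 1.29×10⁻⁴ × 1578×10³ m = 204 m/s:
V = [fR − √((fR)² − 4 fR V_g)]/2 = [204 − √(204² − 4×204×17)]/2 = 18.7 m/s
Supergeostrophic (V > V_g = 17 m/s), as expected around a high.

18.7 m s⁻¹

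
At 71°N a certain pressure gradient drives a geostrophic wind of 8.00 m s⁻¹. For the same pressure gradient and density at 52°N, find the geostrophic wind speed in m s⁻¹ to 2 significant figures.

With the same pressure gradient and density, V_g ∝ 1/f ∝ 1/sin φ.
V₂ = V₁ · sin φ₁ / sin φ₂ = 8.00 × sin 71° / sin 52°
V₂ = 8.00 × 0.9455/0.7880 = 9.6 m s⁻¹

9.6 m s⁻¹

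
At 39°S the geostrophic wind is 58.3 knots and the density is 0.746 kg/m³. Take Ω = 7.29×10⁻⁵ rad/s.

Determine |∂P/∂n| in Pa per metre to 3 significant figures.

Coriolis parameter at 39°S:
f = 2Ω sin φ = 2 × 7.29×10⁻⁵ × sin 39° = 9.18×10⁻⁵ s⁻¹
Wind speed in SI: 58.3 knots = 30.0 m/s
Geostrophic balance rearranged: |∂P/∂n| = f ρ V_g
|∂P/∂n| = 9.18×10⁻⁵ × 0.746 × 30.0 = 2.05×10⁻³ Pa/m

2.05×10⁻³ Pa/m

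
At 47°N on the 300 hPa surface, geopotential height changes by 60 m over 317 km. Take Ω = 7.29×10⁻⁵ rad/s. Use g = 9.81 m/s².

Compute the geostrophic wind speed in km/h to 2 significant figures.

63 km/h

Coriolis parameter at 47°N:
f = 2Ω sin φ = 2 × 7.29×10⁻⁵ × sin 47° = 1.07×10⁻⁴ s⁻¹
Height gradient: |∂Z/∂n| = 60 m / 317000 m = 1.89×10⁻⁴
On a pressure surface, geostrophic balance gives V_g = (g/f)|∂Z/∂n|:
V_g = 9.81 × 1.89×10⁻⁴ / 1.07×10⁻⁴ = 17.4 m/s
Converting: 17.4 m/s × 3.6 = 63 km/h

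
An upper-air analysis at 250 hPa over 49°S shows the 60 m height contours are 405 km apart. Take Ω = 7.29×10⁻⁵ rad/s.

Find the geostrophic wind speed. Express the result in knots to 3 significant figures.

Coriolis parameter at 49°S:
f = 2Ω sin φ = 2 × 7.29×10⁻⁵ × sin 49° = 1.10×10⁻⁴ s⁻¹
Height gradient: |∂Z/∂n| = 60 m / 405000 m = 1.48×10⁻⁴
On a pressure surface, geostrophic balance gives V_g = (g/f)|∂Z/∂n|:
V_g = 9.81 × 1.48×10⁻⁴ / 1.10×10⁻⁴ = 13.2 m/s
Converting: 13.2 m/s × 1.944 = 25.7 knots

25.7 knots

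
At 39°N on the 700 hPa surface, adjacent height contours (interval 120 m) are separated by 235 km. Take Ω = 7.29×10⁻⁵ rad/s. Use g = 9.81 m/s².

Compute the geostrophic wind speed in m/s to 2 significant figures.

55 m/s

Coriolis parameter at 39°N:
f = 2Ω sin φ = 2 × 7.29×10⁻⁵ × sin 39° = 9.18×10⁻⁵ s⁻¹
Height gradient: |∂Z/∂n| = 120 m / 235000 m = 5.11×10⁻⁴
On a pressure surface, geostrophic balance gives V_g = (g/f)|∂Z/∂n|:
V_g = 9.81 × 5.11×10⁻⁴ / 9.18×10⁻⁵ = 54.6 m/s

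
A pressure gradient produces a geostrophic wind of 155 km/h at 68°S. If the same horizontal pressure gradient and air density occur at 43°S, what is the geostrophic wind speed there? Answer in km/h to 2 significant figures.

With the same pressure gradient and density, V_g ∝ 1/f ∝ 1/sin φ.
V₂ = V₁ · sin φ₁ / sin φ₂ = 155 × sin 68° / sin 43°
V₂ = 155 × 0.9272/0.6820 = 210 km/h

210 km/h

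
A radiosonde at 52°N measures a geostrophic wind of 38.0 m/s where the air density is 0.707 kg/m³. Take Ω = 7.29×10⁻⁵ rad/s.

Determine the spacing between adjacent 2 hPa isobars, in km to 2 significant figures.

65 km

Coriolis parameter at 52°N:
f = 2Ω sin φ = 2 × 7.29×10⁻⁵ × sin 52° = 1.15×10⁻⁴ s⁻¹
Geostrophic balance rearranged: |∂P/∂n| = f ρ V_g
|∂P/∂n| = 1.15×10⁻⁴ × 0.707 × 38.0 = 3.09×10⁻³ Pa/m
Isobar spacing: Δn = ΔP/|∂P/∂n| = 200 Pa / 3.09×10⁻³ Pa/m = 64794 m ≈ 65 km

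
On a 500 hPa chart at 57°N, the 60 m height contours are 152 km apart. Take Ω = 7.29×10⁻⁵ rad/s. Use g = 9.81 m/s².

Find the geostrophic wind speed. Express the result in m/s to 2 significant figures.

32 m/s

Coriolis parameter at 57°N:
f = 2Ω sin φ = 2 × 7.29×10⁻⁵ × sin 57° = 1.22×10⁻⁴ s⁻¹
Height gradient: |∂Z/∂n| = 60 m / 152000 m = 3.95×10⁻⁴
On a pressure surface, geostrophic balance gives V_g = (g/f)|∂Z/∂n|:
V_g = 9.81 × 3.95×10⁻⁴ / 1.22×10⁻⁴ = 31.7 m/s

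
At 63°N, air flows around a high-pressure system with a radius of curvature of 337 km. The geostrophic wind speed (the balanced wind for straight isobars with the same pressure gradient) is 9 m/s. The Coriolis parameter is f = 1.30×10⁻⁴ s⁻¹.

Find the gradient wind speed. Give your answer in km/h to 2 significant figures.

Around a high, pressure-gradient force acts outward with centrifugal, so Coriolis balances both:
fV = (1/ρ)|∂P/∂n| + V²/R  →  V² − fR·V + fR·V_g = 0
With fR = 1.30×10⁻⁴ × 337×10³ m = 43.8 m/s:
V = [fR − √((fR)² − 4 fR V_g)]/2 = [43.8 − √(43.8² − 4×43.8×9)]/2 = 12.7 m/s
Supergeostrophic (V > V_g = 9 m/s), as expected around a high.
Converting: 12.7 m/s × 3.6 = 46 km/h

46 km/h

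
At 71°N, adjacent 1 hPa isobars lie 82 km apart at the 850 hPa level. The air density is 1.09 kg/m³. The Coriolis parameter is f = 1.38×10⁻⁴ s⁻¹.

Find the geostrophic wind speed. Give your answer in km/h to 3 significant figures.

29.2 km/h

Pressure gradient: |∂P/∂n| = 100 Pa / 82000 m = 1.22×10⁻³ Pa/m
Geostrophic balance (pressure-gradient force = Coriolis force):
V_g = (1/(fρ)) |∂P/∂n| = 1.22×10⁻³ / (1.38×10⁻⁴ × 1.09) = 8.11 m/s
Converting: 8.11 m/s × 3.6 = 29.2 km/h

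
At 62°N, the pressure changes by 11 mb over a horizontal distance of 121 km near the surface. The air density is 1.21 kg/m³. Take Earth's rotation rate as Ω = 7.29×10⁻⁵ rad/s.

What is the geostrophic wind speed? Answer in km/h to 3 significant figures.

210 km/h

Coriolis parameter at 62°N:
f = 2Ω sin φ = 2 × 7.29×10⁻⁵ × sin 62° = 1.29×10⁻⁴ s⁻¹
Pressure gradient: |∂P/∂n| = 1100 Pa / 121000 m = 9.09×10⁻³ Pa/m
Geostrophic balance (pressure-gradient force = Coriolis force):
V_g = (1/(fρ)) |∂P/∂n| = 9.09×10⁻³ / (1.29×10⁻⁴ × 1.21) = 58.4 m/s
Converting: 58.4 m/s × 3.6 = 210 km/h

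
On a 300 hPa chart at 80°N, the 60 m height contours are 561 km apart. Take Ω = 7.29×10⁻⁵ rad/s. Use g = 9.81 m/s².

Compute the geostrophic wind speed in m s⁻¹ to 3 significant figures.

7.31 m s⁻¹

Coriolis parameter at 80°N:
f = 2Ω sin φ = 2 × 7.29×10⁻⁵ × sin 80° = 1.44×10⁻⁴ s⁻¹
Height gradient: |∂Z/∂n| = 60 m / 561000 m = 1.07×10⁻⁴
On a pressure surface, geostrophic balance gives V_g = (g/f)|∂Z/∂n|:
V_g = 9.81 × 1.07×10⁻⁴ / 1.44×10⁻⁴ = 7.31 m/s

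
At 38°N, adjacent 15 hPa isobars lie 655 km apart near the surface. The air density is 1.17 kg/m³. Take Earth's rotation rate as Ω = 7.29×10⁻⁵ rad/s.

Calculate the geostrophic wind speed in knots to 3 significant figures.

Coriolis parameter at 38°N:
f = 2Ω sin φ = 2 × 7.29×10⁻⁵ × sin 38° = 8.98×10⁻⁵ s⁻¹
Pressure gradient: |∂P/∂n| = 1500 Pa / 655000 m = 2.29×10⁻³ Pa/m
Geostrophic balance (pressure-gradient force = Coriolis force):
V_g = (1/(fρ)) |∂P/∂n| = 2.29×10⁻³ / (8.98×10⁻⁵ × 1.17) = 21.8 m/s
Converting: 21.8 m/s × 1.944 = 42.4 knots

42.4 knots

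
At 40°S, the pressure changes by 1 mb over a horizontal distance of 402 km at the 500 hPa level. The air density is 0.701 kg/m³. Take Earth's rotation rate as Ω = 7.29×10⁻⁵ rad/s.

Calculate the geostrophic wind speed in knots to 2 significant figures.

Coriolis parameter at 40°S:
f = 2Ω sin φ = 2 × 7.29×10⁻⁵ × sin 40° = 9.37×10⁻⁵ s⁻¹
Pressure gradient: |∂P/∂n| = 100 Pa / 402000 m = 2.49×10⁻⁴ Pa/m
Geostrophic balance (pressure-gradient force = Coriolis force):
V_g = (1/(fρ)) |∂P/∂n| = 2.49×10⁻⁴ / (9.37×10⁻⁵ × 0.701) = 3.79 m/s
Converting: 3.79 m/s × 1.944 = 7.4 knots

7.4 knots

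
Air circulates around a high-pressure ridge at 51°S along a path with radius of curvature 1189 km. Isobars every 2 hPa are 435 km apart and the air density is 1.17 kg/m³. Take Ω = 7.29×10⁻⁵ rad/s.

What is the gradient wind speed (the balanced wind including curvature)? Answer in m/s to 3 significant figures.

3.56 m/s

Coriolis parameter at 51°S:
f = 2Ω sin φ = 2 × 7.29×10⁻⁵ × sin 51° = 1.13×10⁻⁴ s⁻¹
Pressure gradient: |∂P/∂n| = 200 Pa / 435000 m = 4.60×10⁻⁴ Pa/m
Geostrophic speed: V_g = |∂P/∂n|/(fρ) = 4.60×10⁻⁴/(1.13×10⁻⁴ × 1.17) = 3.47 m/s
Around a high, pressure-gradient force acts outward with centrifugal, so Coriolis balances both:
fV = (1/ρ)|∂P/∂n| + V²/R  →  V² − fR·V + fR·V_g = 0
With fR = 1.13×10⁻⁴ × 1189×10³ m = 135 m/s:
V = [fR − √((fR)² − 4 fR V_g)]/2 = [135 − √(135² − 4×135×3.47)]/2 = 3.56 m/s
Supergeostrophic (V > V_g = 3.47 m/s), as expected around a high.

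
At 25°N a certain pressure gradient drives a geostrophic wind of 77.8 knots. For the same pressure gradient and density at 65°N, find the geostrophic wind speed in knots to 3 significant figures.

With the same pressure gradient and density, V_g ∝ 1/f ∝ 1/sin φ.
V₂ = V₁ · sin φ₁ / sin φ₂ = 77.8 × sin 25° / sin 65°
V₂ = 77.8 × 0.4226/0.9063 = 36.3 knots

36.3 knots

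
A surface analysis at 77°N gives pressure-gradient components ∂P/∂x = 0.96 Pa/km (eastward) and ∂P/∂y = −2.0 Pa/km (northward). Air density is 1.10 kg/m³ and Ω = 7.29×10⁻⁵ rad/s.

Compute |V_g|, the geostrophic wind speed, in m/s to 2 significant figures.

14 m/s

Coriolis parameter at 77°N:
f = 2Ω sin φ = 2 × 7.29×10⁻⁵ × sin 77° = 1.42×10⁻⁴ s⁻¹
Component geostrophic relations (x east, y north):
u_g = −(1/(fρ)) ∂P/∂y,  v_g = (1/(fρ)) ∂P/∂x
u_g = −(−2.0×10⁻³)/(1.42×10⁻⁴ × 1.10) = 12.8 m/s;  v_g = (0.96×10⁻³)/(1.42×10⁻⁴ × 1.10) = 6.14 m/s
|V_g| = √(u_g² + v_g²) = 14.2 m/s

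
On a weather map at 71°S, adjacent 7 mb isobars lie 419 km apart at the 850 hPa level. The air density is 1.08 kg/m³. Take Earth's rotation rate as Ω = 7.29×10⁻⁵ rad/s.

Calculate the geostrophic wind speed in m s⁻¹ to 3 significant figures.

11.2 m s⁻¹

Coriolis parameter at 71°S:
f = 2Ω sin φ = 2 × 7.29×10⁻⁵ × sin 71° = 1.38×10⁻⁴ s⁻¹
Pressure gradient: |∂P/∂n| = 700 Pa / 419000 m = 1.67×10⁻³ Pa/m
Geostrophic balance (pressure-gradient force = Coriolis force):
V_g = (1/(fρ)) |∂P/∂n| = 1.67×10⁻³ / (1.38×10⁻⁴ × 1.08) = 11.2 m/s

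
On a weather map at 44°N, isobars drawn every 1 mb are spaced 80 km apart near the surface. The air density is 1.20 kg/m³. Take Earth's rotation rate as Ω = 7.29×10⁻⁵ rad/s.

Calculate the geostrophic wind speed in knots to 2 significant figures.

Coriolis parameter at 44°N:
f = 2Ω sin φ = 2 × 7.29×10⁻⁵ × sin 44° = 1.01×10⁻⁴ s⁻¹
Pressure gradient: |∂P/∂n| = 100 Pa / 80000 m = 1.25×10⁻³ Pa/m
Geostrophic balance (pressure-gradient force = Coriolis force):
V_g = (1/(fρ)) |∂P/∂n| = 1.25×10⁻³ / (1.01×10⁻⁴ × 1.20) = 10.3 m/s
Converting: 10.3 m/s × 1.944 = 20 knots

20 knots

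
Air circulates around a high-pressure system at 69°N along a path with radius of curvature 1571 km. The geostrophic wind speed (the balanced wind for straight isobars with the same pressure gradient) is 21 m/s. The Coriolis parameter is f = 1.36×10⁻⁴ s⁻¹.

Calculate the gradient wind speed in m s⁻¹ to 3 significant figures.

Around a high, pressure-gradient force acts outward with centrifugal, so Coriolis balances both:
fV = (1/ρ)|∂P/∂n| + V²/R  →  V² − fR·V + fR·V_g = 0
With fR = 1.36×10⁻⁴ × 1571×10³ m = 214 m/s:
V = [fR − √((fR)² − 4 fR V_g)]/2 = [214 − √(214² − 4×214×21)]/2 = 23.6 m/s
Supergeostrophic (V > V_g = 21 m/s), as expected around a high.

23.6 m s⁻¹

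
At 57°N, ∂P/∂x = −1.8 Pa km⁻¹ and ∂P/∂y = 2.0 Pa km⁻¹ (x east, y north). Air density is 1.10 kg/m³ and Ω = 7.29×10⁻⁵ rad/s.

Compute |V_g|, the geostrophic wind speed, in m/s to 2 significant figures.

Coriolis parameter at 57°N:
f = 2Ω sin φ = 2 × 7.29×10⁻⁵ × sin 57° = 1.22×10⁻⁴ s⁻¹
Component geostrophic relations (x east, y north):
u_g = −(1/(fρ)) ∂P/∂y,  v_g = (1/(fρ)) ∂P/∂x
u_g = −(2.0×10⁻³)/(1.22×10⁻⁴ × 1.10) = −14.9 m/s;  v_g = (−1.8×10⁻³)/(1.22×10⁻⁴ × 1.10) = −13.4 m/s
|V_g| = √(u_g² + v_g²) = 20.0 m/s

20 m/s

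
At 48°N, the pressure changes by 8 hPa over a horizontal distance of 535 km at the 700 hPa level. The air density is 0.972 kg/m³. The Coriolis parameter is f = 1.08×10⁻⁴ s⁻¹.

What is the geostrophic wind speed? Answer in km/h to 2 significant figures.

Pressure gradient: |∂P/∂n| = 800 Pa / 535000 m = 1.50×10⁻³ Pa/m
Geostrophic balance (pressure-gradient force = Coriolis force):
V_g = (1/(fρ)) |∂P/∂n| = 1.50×10⁻³ / (1.08×10⁻⁴ × 0.972) = 14.2 m/s
Converting: 14.2 m/s × 3.6 = 51 km/h

51 km/h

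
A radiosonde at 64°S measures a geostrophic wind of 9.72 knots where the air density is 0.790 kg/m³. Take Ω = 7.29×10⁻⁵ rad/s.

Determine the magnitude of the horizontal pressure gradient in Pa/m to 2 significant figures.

5.2×10⁻⁴ Pa/m

Coriolis parameter at 64°S:
f = 2Ω sin φ = 2 × 7.29×10⁻⁵ × sin 64° = 1.31×10⁻⁴ s⁻¹
Wind speed in SI: 9.72 knots = 5.00 m/s
Geostrophic balance rearranged: |∂P/∂n| = f ρ V_g
|∂P/∂n| = 1.31×10⁻⁴ × 0.790 × 5.00 = 5.18×10⁻⁴ Pa/m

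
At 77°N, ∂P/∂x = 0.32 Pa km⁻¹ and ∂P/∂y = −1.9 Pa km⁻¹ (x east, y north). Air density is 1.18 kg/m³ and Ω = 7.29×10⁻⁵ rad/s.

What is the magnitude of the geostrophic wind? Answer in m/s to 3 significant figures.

11.5 m/s

Coriolis parameter at 77°N:
f = 2Ω sin φ = 2 × 7.29×10⁻⁵ × sin 77° = 1.42×10⁻⁴ s⁻¹
Component geostrophic relations (x east, y north):
u_g = −(1/(fρ)) ∂P/∂y,  v_g = (1/(fρ)) ∂P/∂x
u_g = −(−1.9×10⁻³)/(1.42×10⁻⁴ × 1.18) = 11.3 m/s;  v_g = (0.32×10⁻³)/(1.42×10⁻⁴ × 1.18) = 1.91 m/s
|V_g| = √(u_g² + v_g²) = 11.5 m/s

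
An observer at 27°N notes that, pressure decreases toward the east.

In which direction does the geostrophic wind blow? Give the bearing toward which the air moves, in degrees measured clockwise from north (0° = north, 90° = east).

180°

The pressure-gradient force points toward the east (bearing 090°).
Geostrophic balance: in the Northern Hemisphere the Coriolis force deflects motion to the right, so the geostrophic wind blows 90° to the right of the pressure-gradient force (low pressure on the left).
Rotating 090° by 90° clockwise gives 180° — the wind blows toward the south.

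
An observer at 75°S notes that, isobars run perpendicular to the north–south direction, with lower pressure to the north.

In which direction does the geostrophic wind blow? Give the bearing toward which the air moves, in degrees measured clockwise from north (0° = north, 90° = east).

The pressure-gradient force points toward the north (bearing 000°).
Geostrophic balance: in the Southern Hemisphere the Coriolis force deflects motion to the left, so the geostrophic wind blows 90° to the left of the pressure-gradient force (low pressure on the right).
Rotating 000° by 90° counterclockwise gives 270° — the wind blows toward the west.

270°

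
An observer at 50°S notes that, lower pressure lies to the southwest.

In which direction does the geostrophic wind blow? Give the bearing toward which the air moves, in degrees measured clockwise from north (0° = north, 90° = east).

The pressure-gradient force points toward the southwest (bearing 225°).
Geostrophic balance: in the Southern Hemisphere the Coriolis force deflects motion to the left, so the geostrophic wind blows 90° to the left of the pressure-gradient force (low pressure on the right).
Rotating 225° by 90° counterclockwise gives 135° — the wind blows toward the southeast.

135°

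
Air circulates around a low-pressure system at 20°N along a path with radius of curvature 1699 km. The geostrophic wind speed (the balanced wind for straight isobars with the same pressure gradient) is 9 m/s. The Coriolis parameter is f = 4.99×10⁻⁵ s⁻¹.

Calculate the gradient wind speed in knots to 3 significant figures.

16.0 knots

Around a low, centrifugal force acts outward with Coriolis, so pressure-gradient force balances both:
(1/ρ)|∂P/∂n| = fV + V²/R  →  V² + fR·V − fR·V_g = 0
With fR = 4.99×10⁻⁵ × 1699×10³ m = 84.8 m/s:
V = [−fR + √((fR)² + 4 fR V_g)]/2 = [−84.8 + √(84.8² + 4×84.8×9)]/2 = 8.21 m/s
Subgeostrophic (V < V_g = 9 m/s), as expected around a low.
Converting: 8.21 m/s × 1.944 = 16.0 knots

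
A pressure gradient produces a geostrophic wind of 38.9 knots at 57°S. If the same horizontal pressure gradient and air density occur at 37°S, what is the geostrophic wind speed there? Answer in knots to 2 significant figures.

54 knots

With the same pressure gradient and density, V_g ∝ 1/f ∝ 1/sin φ.
V₂ = V₁ · sin φ₁ / sin φ₂ = 38.9 × sin 57° / sin 37°
V₂ = 38.9 × 0.8387/0.6018 = 54 knots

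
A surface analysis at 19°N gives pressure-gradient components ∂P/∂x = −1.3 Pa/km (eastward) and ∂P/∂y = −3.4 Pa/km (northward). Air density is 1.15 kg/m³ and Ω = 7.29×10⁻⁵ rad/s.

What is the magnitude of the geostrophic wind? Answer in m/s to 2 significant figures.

67 m/s

Coriolis parameter at 19°N:
f = 2Ω sin φ = 2 × 7.29×10⁻⁵ × sin 19° = 4.75×10⁻⁵ s⁻¹
Component geostrophic relations (x east, y north):
u_g = −(1/(fρ)) ∂P/∂y,  v_g = (1/(fρ)) ∂P/∂x
u_g = −(−3.4×10⁻³)/(4.75×10⁻⁵ × 1.15) = 62.3 m/s;  v_g = (−1.3×10⁻³)/(4.75×10⁻⁵ × 1.15) = −23.8 m/s
|V_g| = √(u_g² + v_g²) = 66.7 m/s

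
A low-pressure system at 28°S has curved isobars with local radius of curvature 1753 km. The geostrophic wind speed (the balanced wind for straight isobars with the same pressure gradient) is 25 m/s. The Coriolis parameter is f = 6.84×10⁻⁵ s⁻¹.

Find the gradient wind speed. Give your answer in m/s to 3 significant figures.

21.2 m/s

Around a low, centrifugal force acts outward with Coriolis, so pressure-gradient force balances both:
(1/ρ)|∂P/∂n| = fV + V²/R  →  V² + fR·V − fR·V_g = 0
With fR = 6.84×10⁻⁵ × 1753×10³ m = 120 m/s:
V = [−fR + √((fR)² + 4 fR V_g)]/2 = [−120 + √(120² + 4×120×25)]/2 = 21.2 m/s
Subgeostrophic (V < V_g = 25 m/s), as expected around a low.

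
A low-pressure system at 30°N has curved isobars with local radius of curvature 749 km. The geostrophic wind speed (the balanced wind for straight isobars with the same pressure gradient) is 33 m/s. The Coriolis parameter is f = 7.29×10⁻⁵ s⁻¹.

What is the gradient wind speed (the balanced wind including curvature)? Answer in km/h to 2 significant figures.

83 km/h

Around a low, centrifugal force acts outward with Coriolis, so pressure-gradient force balances both:
(1/ρ)|∂P/∂n| = fV + V²/R  →  V² + fR·V − fR·V_g = 0
With fR = 7.29×10⁻⁵ × 749×10³ m = 54.6 m/s:
V = [−fR + √((fR)² + 4 fR V_g)]/2 = [−54.6 + √(54.6² + 4×54.6×33)]/2 = 23.2 m/s
Subgeostrophic (V < V_g = 33 m/s), as expected around a low.
Converting: 23.2 m/s × 3.6 = 83 km/h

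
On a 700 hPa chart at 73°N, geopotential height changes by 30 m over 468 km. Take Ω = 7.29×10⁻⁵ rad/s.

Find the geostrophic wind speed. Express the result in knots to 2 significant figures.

8.8 knots

Coriolis parameter at 73°N:
f = 2Ω sin φ = 2 × 7.29×10⁻⁵ × sin 73° = 1.39×10⁻⁴ s⁻¹
Height gradient: |∂Z/∂n| = 30 m / 468000 m = 6.41×10⁻⁵
On a pressure surface, geostrophic balance gives V_g = (g/f)|∂Z/∂n|:
V_g = 9.81 × 6.41×10⁻⁵ / 1.39×10⁻⁴ = 4.51 m/s
Converting: 4.51 m/s × 1.944 = 8.8 knots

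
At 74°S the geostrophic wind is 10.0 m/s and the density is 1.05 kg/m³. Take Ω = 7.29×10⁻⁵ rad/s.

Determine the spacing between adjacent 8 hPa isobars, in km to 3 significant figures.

Coriolis parameter at 74°S:
f = 2Ω sin φ = 2 × 7.29×10⁻⁵ × sin 74° = 1.40×10⁻⁴ s⁻¹
Geostrophic balance rearranged: |∂P/∂n| = f ρ V_g
|∂P/∂n| = 1.40×10⁻⁴ × 1.05 × 10.0 = 1.47×10⁻³ Pa/m
Isobar spacing: Δn = ΔP/|∂P/∂n| = 800 Pa / 1.47×10⁻³ Pa/m = 543628 m ≈ 544 km

544 km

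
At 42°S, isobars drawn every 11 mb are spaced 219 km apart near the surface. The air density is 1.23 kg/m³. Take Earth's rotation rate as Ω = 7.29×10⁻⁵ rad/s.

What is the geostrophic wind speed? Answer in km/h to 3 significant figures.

Coriolis parameter at 42°S:
f = 2Ω sin φ = 2 × 7.29×10⁻⁵ × sin 42° = 9.76×10⁻⁵ s⁻¹
Pressure gradient: |∂P/∂n| = 1100 Pa / 219000 m = 5.02×10⁻³ Pa/m
Geostrophic balance (pressure-gradient force = Coriolis force):
V_g = (1/(fρ)) |∂P/∂n| = 5.02×10⁻³ / (9.76×10⁻⁵ × 1.23) = 41.9 m/s
Converting: 41.9 m/s × 3.6 = 151 km/h

151 km/h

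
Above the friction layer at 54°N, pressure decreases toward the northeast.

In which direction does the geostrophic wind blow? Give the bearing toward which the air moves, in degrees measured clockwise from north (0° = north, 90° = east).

The pressure-gradient force points toward the northeast (bearing 045°).
Geostrophic balance: in the Northern Hemisphere the Coriolis force deflects motion to the right, so the geostrophic wind blows 90° to the right of the pressure-gradient force (low pressure on the left).
Rotating 045° by 90° clockwise gives 135° — the wind blows toward the southeast.

135°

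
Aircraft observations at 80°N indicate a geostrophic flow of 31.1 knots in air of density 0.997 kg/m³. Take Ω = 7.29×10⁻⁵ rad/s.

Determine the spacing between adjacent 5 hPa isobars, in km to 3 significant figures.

218 km

Coriolis parameter at 80°N:
f = 2Ω sin φ = 2 × 7.29×10⁻⁵ × sin 80° = 1.44×10⁻⁴ s⁻¹
Wind speed in SI: 31.1 knots = 16.0 m/s
Geostrophic balance rearranged: |∂P/∂n| = f ρ V_g
|∂P/∂n| = 1.44×10⁻⁴ × 0.997 × 16.0 = 2.29×10⁻³ Pa/m
Isobar spacing: Δn = ΔP/|∂P/∂n| = 500 Pa / 2.29×10⁻³ Pa/m = 218307 m ≈ 218 km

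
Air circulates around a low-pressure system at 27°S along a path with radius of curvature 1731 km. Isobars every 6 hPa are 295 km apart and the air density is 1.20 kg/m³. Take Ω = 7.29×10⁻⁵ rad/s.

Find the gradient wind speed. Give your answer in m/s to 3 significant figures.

Coriolis parameter at 27°S:
f = 2Ω sin φ = 2 × 7.29×10⁻⁵ × sin 27° = 6.62×10⁻⁵ s⁻¹
Pressure gradient: |∂P/∂n| = 600 Pa / 295000 m = 2.03×10⁻³ Pa/m
Geostrophic speed: V_g = |∂P/∂n|/(fρ) = 2.03×10⁻³/(6.62×10⁻⁵ × 1.20) = 25.6 m/s
Around a low, centrifugal force acts outward with Coriolis, so pressure-gradient force balances both:
(1/ρ)|∂P/∂n| = fV + V²/R  →  V² + fR·V − fR·V_g = 0
With fR = 6.62×10⁻⁵ × 1731×10³ m = 115 m/s:
V = [−fR + √((fR)² + 4 fR V_g)]/2 = [−115 + √(115² + 4×115×25.6)]/2 = 21.6 m/s
Subgeostrophic (V < V_g = 25.6 m/s), as expected around a low.

21.6 m/s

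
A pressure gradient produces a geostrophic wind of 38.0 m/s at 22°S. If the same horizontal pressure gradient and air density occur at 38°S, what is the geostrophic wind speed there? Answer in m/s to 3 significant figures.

23.1 m/s

With the same pressure gradient and density, V_g ∝ 1/f ∝ 1/sin φ.
V₂ = V₁ · sin φ₁ / sin φ₂ = 38.0 × sin 22° / sin 38°
V₂ = 38.0 × 0.3746/0.6157 = 23.1 m/s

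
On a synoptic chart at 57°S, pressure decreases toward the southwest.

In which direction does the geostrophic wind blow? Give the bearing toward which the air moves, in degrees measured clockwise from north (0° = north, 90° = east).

The pressure-gradient force points toward the southwest (bearing 225°).
Geostrophic balance: in the Southern Hemisphere the Coriolis force deflects motion to the left, so the geostrophic wind blows 90° to the left of the pressure-gradient force (low pressure on the right).
Rotating 225° by 90° counterclockwise gives 135° — the wind blows toward the southeast.

135°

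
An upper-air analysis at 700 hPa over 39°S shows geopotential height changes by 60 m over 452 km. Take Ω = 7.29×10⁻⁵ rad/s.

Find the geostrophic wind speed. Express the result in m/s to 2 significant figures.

Coriolis parameter at 39°S:
f = 2Ω sin φ = 2 × 7.29×10⁻⁵ × sin 39° = 9.18×10⁻⁵ s⁻¹
Height gradient: |∂Z/∂n| = 60 m / 452000 m = 1.33×10⁻⁴
On a pressure surface, geostrophic balance gives V_g = (g/f)|∂Z/∂n|:
V_g = 9.81 × 1.33×10⁻⁴ / 9.18×10⁻⁵ = 14.2 m/s

14 m/s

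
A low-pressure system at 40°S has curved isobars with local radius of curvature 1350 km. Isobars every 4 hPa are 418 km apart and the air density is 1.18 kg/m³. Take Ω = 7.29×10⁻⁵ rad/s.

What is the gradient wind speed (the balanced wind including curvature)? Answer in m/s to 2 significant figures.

8.1 m/s

Coriolis parameter at 40°S:
f = 2Ω sin φ = 2 × 7.29×10⁻⁵ × sin 40° = 9.37×10⁻⁵ s⁻¹
Pressure gradient: |∂P/∂n| = 400 Pa / 418000 m = 9.57×10⁻⁴ Pa/m
Geostrophic speed: V_g = |∂P/∂n|/(fρ) = 9.57×10⁻⁴/(9.37×10⁻⁵ × 1.18) = 8.65 m/s
Around a low, centrifugal force acts outward with Coriolis, so pressure-gradient force balances both:
(1/ρ)|∂P/∂n| = fV + V²/R  →  V² + fR·V − fR·V_g = 0
With fR = 9.37×10⁻⁵ × 1350×10³ m = 127 m/s:
V = [−fR + √((fR)² + 4 fR V_g)]/2 = [−127 + √(127² + 4×127×8.65)]/2 = 8.13 m/s
Subgeostrophic (V < V_g = 8.65 m/s), as expected around a low.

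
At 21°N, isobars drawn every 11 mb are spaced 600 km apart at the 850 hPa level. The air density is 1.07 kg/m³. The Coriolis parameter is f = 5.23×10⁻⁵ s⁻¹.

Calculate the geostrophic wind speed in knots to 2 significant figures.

64 knots

Pressure gradient: |∂P/∂n| = 1100 Pa / 600000 m = 1.83×10⁻³ Pa/m
Geostrophic balance (pressure-gradient force = Coriolis force):
V_g = (1/(fρ)) |∂P/∂n| = 1.83×10⁻³ / (5.23×10⁻⁵ × 1.07) = 32.8 m/s
Converting: 32.8 m/s × 1.944 = 64 knots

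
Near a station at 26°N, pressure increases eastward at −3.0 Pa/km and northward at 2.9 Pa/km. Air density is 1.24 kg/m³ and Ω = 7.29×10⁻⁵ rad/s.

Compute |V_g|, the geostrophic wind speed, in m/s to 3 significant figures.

52.6 m/s

Coriolis parameter at 26°N:
f = 2Ω sin φ = 2 × 7.29×10⁻⁵ × sin 26° = 6.39×10⁻⁵ s⁻¹
Component geostrophic relations (x east, y north):
u_g = −(1/(fρ)) ∂P/∂y,  v_g = (1/(fρ)) ∂P/∂x
u_g = −(2.9×10⁻³)/(6.39×10⁻⁵ × 1.24) = −36.6 m/s;  v_g = (−3.0×10⁻³)/(6.39×10⁻⁵ × 1.24) = −37.9 m/s
|V_g| = √(u_g² + v_g²) = 52.6 m/s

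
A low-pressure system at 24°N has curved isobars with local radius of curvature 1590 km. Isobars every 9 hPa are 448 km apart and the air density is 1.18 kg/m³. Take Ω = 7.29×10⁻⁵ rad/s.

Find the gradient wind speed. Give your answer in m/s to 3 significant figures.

23.1 m/s

Coriolis parameter at 24°N:
f = 2Ω sin φ = 2 × 7.29×10⁻⁵ × sin 24° = 5.93×10⁻⁵ s⁻¹
Pressure gradient: |∂P/∂n| = 900 Pa / 448000 m = 2.01×10⁻³ Pa/m
Geostrophic speed: V_g = |∂P/∂n|/(fρ) = 2.01×10⁻³/(5.93×10⁻⁵ × 1.18) = 28.7 m/s
Around a low, centrifugal force acts outward with Coriolis, so pressure-gradient force balances both:
(1/ρ)|∂P/∂n| = fV + V²/R  →  V² + fR·V − fR·V_g = 0
With fR = 5.93×10⁻⁵ × 1590×10³ m = 94.3 m/s:
V = [−fR + √((fR)² + 4 fR V_g)]/2 = [−94.3 + √(94.3² + 4×94.3×28.7)]/2 = 23.1 m/s
Subgeostrophic (V < V_g = 28.7 m/s), as expected around a low.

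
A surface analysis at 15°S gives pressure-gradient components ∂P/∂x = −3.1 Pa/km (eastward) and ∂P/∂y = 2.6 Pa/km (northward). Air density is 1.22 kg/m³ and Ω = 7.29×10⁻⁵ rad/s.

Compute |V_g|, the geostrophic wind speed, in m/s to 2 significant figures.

88 m/s

Coriolis parameter at 15°S:
f = 2Ω sin φ = 2 × 7.29×10⁻⁵ × sin 15° = 3.77×10⁻⁵ s⁻¹
In the Southern Hemisphere f is negative: f = −3.77×10⁻⁵ s⁻¹.
Component geostrophic relations (x east, y north):
u_g = −(1/(fρ)) ∂P/∂y,  v_g = (1/(fρ)) ∂P/∂x
u_g = −(2.6×10⁻³)/(−3.77×10⁻⁵ × 1.22) = 56.5 m/s;  v_g = (−3.1×10⁻³)/(−3.77×10⁻⁵ × 1.22) = 67.3 m/s
|V_g| = √(u_g² + v_g²) = 87.9 m/s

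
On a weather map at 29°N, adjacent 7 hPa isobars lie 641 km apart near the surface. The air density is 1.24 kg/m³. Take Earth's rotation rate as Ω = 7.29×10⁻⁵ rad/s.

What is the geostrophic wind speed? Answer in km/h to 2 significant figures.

Coriolis parameter at 29°N:
f = 2Ω sin φ = 2 × 7.29×10⁻⁵ × sin 29° = 7.07×10⁻⁵ s⁻¹
Pressure gradient: |∂P/∂n| = 700 Pa / 641000 m = 1.09×10⁻³ Pa/m
Geostrophic balance (pressure-gradient force = Coriolis force):
V_g = (1/(fρ)) |∂P/∂n| = 1.09×10⁻³ / (7.07×10⁻⁵ × 1.24) = 12.5 m/s
Converting: 12.5 m/s × 3.6 = 45 km/h

45 km/h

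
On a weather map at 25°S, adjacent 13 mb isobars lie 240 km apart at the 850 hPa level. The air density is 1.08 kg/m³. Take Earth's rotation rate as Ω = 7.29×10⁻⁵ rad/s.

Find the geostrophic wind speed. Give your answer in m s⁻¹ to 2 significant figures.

81 m s⁻¹

Coriolis parameter at 25°S:
f = 2Ω sin φ = 2 × 7.29×10⁻⁵ × sin 25° = 6.16×10⁻⁵ s⁻¹
Pressure gradient: |∂P/∂n| = 1300 Pa / 240000 m = 5.42×10⁻³ Pa/m
Geostrophic balance (pressure-gradient force = Coriolis force):
V_g = (1/(fρ)) |∂P/∂n| = 5.42×10⁻³ / (6.16×10⁻⁵ × 1.08) = 81.4 m/s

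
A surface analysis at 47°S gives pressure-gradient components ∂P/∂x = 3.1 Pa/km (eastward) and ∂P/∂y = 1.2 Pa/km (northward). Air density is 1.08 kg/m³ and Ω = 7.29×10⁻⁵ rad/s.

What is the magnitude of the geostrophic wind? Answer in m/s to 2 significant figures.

29 m/s

Coriolis parameter at 47°S:
f = 2Ω sin φ = 2 × 7.29×10⁻⁵ × sin 47° = 1.07×10⁻⁴ s⁻¹
In the Southern Hemisphere f is negative: f = −1.07×10⁻⁴ s⁻¹.
Component geostrophic relations (x east, y north):
u_g = −(1/(fρ)) ∂P/∂y,  v_g = (1/(fρ)) ∂P/∂x
u_g = −(1.2×10⁻³)/(−1.07×10⁻⁴ × 1.08) = 10.4 m/s;  v_g = (3.1×10⁻³)/(−1.07×10⁻⁴ × 1.08) = −26.9 m/s
|V_g| = √(u_g² + v_g²) = 28.9 m/s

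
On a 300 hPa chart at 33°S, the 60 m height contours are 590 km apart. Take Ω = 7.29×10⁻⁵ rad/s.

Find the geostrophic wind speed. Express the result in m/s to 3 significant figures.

Coriolis parameter at 33°S:
f = 2Ω sin φ = 2 × 7.29×10⁻⁵ × sin 33° = 7.94×10⁻⁵ s⁻¹
Height gradient: |∂Z/∂n| = 60 m / 590000 m = 1.02×10⁻⁴
On a pressure surface, geostrophic balance gives V_g = (g/f)|∂Z/∂n|:
V_g = 9.81 × 1.02×10⁻⁴ / 7.94×10⁻⁵ = 12.6 m/s

12.6 m/s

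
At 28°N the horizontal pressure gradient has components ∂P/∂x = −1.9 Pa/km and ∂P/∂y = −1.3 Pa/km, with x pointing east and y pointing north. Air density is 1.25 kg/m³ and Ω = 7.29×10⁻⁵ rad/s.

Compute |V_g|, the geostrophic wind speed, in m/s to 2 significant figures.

Coriolis parameter at 28°N:
f = 2Ω sin φ = 2 × 7.29×10⁻⁵ × sin 28° = 6.84×10⁻⁵ s⁻¹
Component geostrophic relations (x east, y north):
u_g = −(1/(fρ)) ∂P/∂y,  v_g = (1/(fρ)) ∂P/∂x
u_g = −(−1.3×10⁻³)/(6.84×10⁻⁵ × 1.25) = 15.2 m/s;  v_g = (−1.9×10⁻³)/(6.84×10⁻⁵ × 1.25) = −22.2 m/s
|V_g| = √(u_g² + v_g²) = 26.9 m/s

27 m/s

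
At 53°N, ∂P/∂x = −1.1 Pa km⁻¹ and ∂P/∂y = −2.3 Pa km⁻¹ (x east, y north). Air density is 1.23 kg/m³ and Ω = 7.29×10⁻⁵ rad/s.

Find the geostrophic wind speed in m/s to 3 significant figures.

Coriolis parameter at 53°N:
f = 2Ω sin φ = 2 × 7.29×10⁻⁵ × sin 53° = 1.16×10⁻⁴ s⁻¹
Component geostrophic relations (x east, y north):
u_g = −(1/(fρ)) ∂P/∂y,  v_g = (1/(fρ)) ∂P/∂x
u_g = −(−2.3×10⁻³)/(1.16×10⁻⁴ × 1.23) = 16.1 m/s;  v_g = (−1.1×10⁻³)/(1.16×10⁻⁴ × 1.23) = −7.68 m/s
|V_g| = √(u_g² + v_g²) = 17.8 m/s

17.8 m/s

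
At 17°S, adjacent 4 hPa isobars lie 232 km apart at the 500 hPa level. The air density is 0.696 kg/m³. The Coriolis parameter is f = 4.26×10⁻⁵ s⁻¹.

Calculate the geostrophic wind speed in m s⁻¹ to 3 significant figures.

58.2 m s⁻¹

Pressure gradient: |∂P/∂n| = 400 Pa / 232000 m = 1.72×10⁻³ Pa/m
Geostrophic balance (pressure-gradient force = Coriolis force):
V_g = (1/(fρ)) |∂P/∂n| = 1.72×10⁻³ / (4.26×10⁻⁵ × 0.696) = 58.2 m/s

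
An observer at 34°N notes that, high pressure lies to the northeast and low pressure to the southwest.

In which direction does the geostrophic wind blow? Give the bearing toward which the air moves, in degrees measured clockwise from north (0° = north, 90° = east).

315°

The pressure-gradient force points toward the southwest (bearing 225°).
Geostrophic balance: in the Northern Hemisphere the Coriolis force deflects motion to the right, so the geostrophic wind blows 90° to the right of the pressure-gradient force (low pressure on the left).
Rotating 225° by 90° clockwise gives 315° — the wind blows toward the northwest.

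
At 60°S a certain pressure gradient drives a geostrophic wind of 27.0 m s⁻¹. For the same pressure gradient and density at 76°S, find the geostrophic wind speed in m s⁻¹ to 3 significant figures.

With the same pressure gradient and density, V_g ∝ 1/f ∝ 1/sin φ.
V₂ = V₁ · sin φ₁ / sin φ₂ = 27.0 × sin 60° / sin 76°
V₂ = 27.0 × 0.8660/0.9703 = 24.1 m s⁻¹

24.1 m s⁻¹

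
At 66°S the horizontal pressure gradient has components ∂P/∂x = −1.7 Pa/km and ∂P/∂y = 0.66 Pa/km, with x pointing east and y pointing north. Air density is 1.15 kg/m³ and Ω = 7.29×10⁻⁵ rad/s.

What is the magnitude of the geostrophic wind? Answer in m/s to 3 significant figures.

Coriolis parameter at 66°S:
f = 2Ω sin φ = 2 × 7.29×10⁻⁵ × sin 66° = 1.33×10⁻⁴ s⁻¹
In the Southern Hemisphere f is negative: f = −1.33×10⁻⁴ s⁻¹.
Component geostrophic relations (x east, y north):
u_g = −(1/(fρ)) ∂P/∂y,  v_g = (1/(fρ)) ∂P/∂x
u_g = −(0.66×10⁻³)/(−1.33×10⁻⁴ × 1.15) = 4.31 m/s;  v_g = (−1.7×10⁻³)/(−1.33×10⁻⁴ × 1.15) = 11.1 m/s
|V_g| = √(u_g² + v_g²) = 11.9 m/s

11.9 m/s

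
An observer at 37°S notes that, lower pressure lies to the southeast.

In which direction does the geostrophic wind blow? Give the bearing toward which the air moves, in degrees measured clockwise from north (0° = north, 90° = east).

045°

The pressure-gradient force points toward the southeast (bearing 135°).
Geostrophic balance: in the Southern Hemisphere the Coriolis force deflects motion to the left, so the geostrophic wind blows 90° to the left of the pressure-gradient force (low pressure on the right).
Rotating 135° by 90° counterclockwise gives 045° — the wind blows toward the northeast.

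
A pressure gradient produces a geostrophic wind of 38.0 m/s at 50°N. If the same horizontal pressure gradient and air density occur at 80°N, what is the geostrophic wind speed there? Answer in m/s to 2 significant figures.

With the same pressure gradient and density, V_g ∝ 1/f ∝ 1/sin φ.
V₂ = V₁ · sin φ₁ / sin φ₂ = 38.0 × sin 50° / sin 80°
V₂ = 38.0 × 0.7660/0.9848 = 30 m/s

30 m/s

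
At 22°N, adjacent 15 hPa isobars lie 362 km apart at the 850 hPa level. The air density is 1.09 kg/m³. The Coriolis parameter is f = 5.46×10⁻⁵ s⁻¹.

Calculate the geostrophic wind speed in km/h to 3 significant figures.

251 km/h

Pressure gradient: |∂P/∂n| = 1500 Pa / 362000 m = 4.14×10⁻³ Pa/m
Geostrophic balance (pressure-gradient force = Coriolis force):
V_g = (1/(fρ)) |∂P/∂n| = 4.14×10⁻³ / (5.46×10⁻⁵ × 1.09) = 69.6 m/s
Converting: 69.6 m/s × 3.6 = 251 km/h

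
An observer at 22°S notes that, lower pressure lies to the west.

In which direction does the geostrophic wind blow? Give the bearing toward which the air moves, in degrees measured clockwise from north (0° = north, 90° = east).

The pressure-gradient force points toward the west (bearing 270°).
Geostrophic balance: in the Southern Hemisphere the Coriolis force deflects motion to the left, so the geostrophic wind blows 90° to the left of the pressure-gradient force (low pressure on the right).
Rotating 270° by 90° counterclockwise gives 180° — the wind blows toward the south.

180°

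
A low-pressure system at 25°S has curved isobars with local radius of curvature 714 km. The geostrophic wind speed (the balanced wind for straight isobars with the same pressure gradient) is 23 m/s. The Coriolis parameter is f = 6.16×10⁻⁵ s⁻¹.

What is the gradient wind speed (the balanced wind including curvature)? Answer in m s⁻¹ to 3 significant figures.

16.7 m s⁻¹

Around a low, centrifugal force acts outward with Coriolis, so pressure-gradient force balances both:
(1/ρ)|∂P/∂n| = fV + V²/R  →  V² + fR·V − fR·V_g = 0
With fR = 6.16×10⁻⁵ × 714×10³ m = 44.0 m/s:
V = [−fR + √((fR)² + 4 fR V_g)]/2 = [−44.0 + √(44.0² + 4×44.0×23)]/2 = 16.7 m/s
Subgeostrophic (V < V_g = 23 m/s), as expected around a low.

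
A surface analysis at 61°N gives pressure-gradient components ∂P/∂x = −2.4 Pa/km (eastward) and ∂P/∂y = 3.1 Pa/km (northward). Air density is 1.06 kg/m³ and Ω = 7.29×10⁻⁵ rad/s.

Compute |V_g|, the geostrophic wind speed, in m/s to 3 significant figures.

Coriolis parameter at 61°N:
f = 2Ω sin φ = 2 × 7.29×10⁻⁵ × sin 61° = 1.28×10⁻⁴ s⁻¹
Component geostrophic relations (x east, y north):
u_g = −(1/(fρ)) ∂P/∂y,  v_g = (1/(fρ)) ∂P/∂x
u_g = −(3.1×10⁻³)/(1.28×10⁻⁴ × 1.06) = −22.9 m/s;  v_g = (−2.4×10⁻³)/(1.28×10⁻⁴ × 1.06) = −17.8 m/s
|V_g| = √(u_g² + v_g²) = 29.0 m/s

29.0 m/s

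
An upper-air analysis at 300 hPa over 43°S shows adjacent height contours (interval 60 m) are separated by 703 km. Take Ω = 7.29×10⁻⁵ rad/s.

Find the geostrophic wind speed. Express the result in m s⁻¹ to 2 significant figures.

8.4 m s⁻¹

Coriolis parameter at 43°S:
f = 2Ω sin φ = 2 × 7.29×10⁻⁵ × sin 43° = 9.94×10⁻⁵ s⁻¹
Height gradient: |∂Z/∂n| = 60 m / 703000 m = 8.53×10⁻⁵
On a pressure surface, geostrophic balance gives V_g = (g/f)|∂Z/∂n|:
V_g = 9.81 × 8.53×10⁻⁵ / 9.94×10⁻⁵ = 8.42 m/s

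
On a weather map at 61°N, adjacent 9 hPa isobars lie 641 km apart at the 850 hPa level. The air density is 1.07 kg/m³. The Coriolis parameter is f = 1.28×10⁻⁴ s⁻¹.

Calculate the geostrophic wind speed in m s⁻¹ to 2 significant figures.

Pressure gradient: |∂P/∂n| = 900 Pa / 641000 m = 1.40×10⁻³ Pa/m
Geostrophic balance (pressure-gradient force = Coriolis force):
V_g = (1/(fρ)) |∂P/∂n| = 1.40×10⁻³ / (1.28×10⁻⁴ × 1.07) = 10.3 m/s

10 m s⁻¹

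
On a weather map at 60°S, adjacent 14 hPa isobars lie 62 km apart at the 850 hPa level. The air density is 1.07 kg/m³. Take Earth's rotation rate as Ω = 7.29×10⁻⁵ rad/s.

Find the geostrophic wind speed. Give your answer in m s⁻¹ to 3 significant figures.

Coriolis parameter at 60°S:
f = 2Ω sin φ = 2 × 7.29×10⁻⁵ × sin 60° = 1.26×10⁻⁴ s⁻¹
Pressure gradient: |∂P/∂n| = 1400 Pa / 62000 m = 2.26×10⁻² Pa/m
Geostrophic balance (pressure-gradient force = Coriolis force):
V_g = (1/(fρ)) |∂P/∂n| = 2.26×10⁻² / (1.26×10⁻⁴ × 1.07) = 167 m/s

167 m s⁻¹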